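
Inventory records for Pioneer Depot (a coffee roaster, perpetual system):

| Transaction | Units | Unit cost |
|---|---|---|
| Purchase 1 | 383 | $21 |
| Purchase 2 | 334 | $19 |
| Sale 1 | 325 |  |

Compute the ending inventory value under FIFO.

Sale 1 (325) [FIFO — oldest first]: 325 @ $21 = $6,825
Ending inventory: 58 @ $21 + 334 @ $19 = $7,564
Check: goods available $14,389 = COGS $6,825 + ending $7,564

Ending inventory = $7,564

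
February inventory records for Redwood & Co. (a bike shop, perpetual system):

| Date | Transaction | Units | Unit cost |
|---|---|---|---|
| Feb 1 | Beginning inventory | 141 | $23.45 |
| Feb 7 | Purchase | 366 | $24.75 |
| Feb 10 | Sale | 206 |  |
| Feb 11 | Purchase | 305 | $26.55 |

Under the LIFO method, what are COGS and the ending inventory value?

COGS = $5,098.50; ending inventory = $15,364.20

Feb 10, 206 sold [LIFO — newest first]: 206 @ $24.75 = $5,098.50
Ending inventory: 141 @ $23.45 + 160 @ $24.75 + 305 @ $26.55 = $15,364.20
Check: goods available $20,462.70 = COGS $5,098.50 + ending $15,364.20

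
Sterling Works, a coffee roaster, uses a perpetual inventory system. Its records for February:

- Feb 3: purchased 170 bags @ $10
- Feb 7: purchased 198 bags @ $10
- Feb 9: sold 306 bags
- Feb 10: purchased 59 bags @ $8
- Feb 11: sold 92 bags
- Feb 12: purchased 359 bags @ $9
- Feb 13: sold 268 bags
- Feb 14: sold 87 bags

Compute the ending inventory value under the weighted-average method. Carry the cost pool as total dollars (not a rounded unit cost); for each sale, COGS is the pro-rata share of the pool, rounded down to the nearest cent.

Ending inventory = $297.07

After Feb 3: 170 on hand, pool $1,700.00 (≈ $10.0000 each)
After Feb 7: 368 on hand, pool $3,680.00 (≈ $10.0000 each)
Feb 9, sell 306: 306/368 × $3,680.00 → $3,060.00
After Feb 10: 121 on hand, pool $1,092.00 (≈ $9.0248 each)
Feb 11, sell 92: 92/121 × $1,092.00 → $830.28
After Feb 12: 388 on hand, pool $3,492.72 (≈ $9.0019 each)
Feb 13, sell 268: 268/388 × $3,492.72 → $2,412.49
Feb 14, sell 87: 87/120 × $1,080.23 → $783.16
Total COGS = $3,060.00 + $830.28 + $2,412.49 + $783.16 = $7,085.93
Ending inventory (cost pool remaining) = $297.07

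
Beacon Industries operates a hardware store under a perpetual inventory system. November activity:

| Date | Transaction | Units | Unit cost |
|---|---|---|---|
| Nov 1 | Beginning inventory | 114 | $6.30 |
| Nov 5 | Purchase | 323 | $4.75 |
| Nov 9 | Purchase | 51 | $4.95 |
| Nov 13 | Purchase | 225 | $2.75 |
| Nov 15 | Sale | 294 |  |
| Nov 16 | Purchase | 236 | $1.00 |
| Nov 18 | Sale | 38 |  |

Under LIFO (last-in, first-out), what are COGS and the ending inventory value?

Nov 15, 294 sold [LIFO — newest first]: 225 @ $2.75 + 51 @ $4.95 + 18 @ $4.75 = $956.70
Nov 18, 38 sold [LIFO — newest first]: 38 @ $1.00 = $38.00
Total COGS = $956.70 + $38.00 = $994.70
Ending inventory: 114 @ $6.30 + 305 @ $4.75 + 198 @ $1.00 = $2,364.95

COGS = $994.70; ending inventory = $2,364.95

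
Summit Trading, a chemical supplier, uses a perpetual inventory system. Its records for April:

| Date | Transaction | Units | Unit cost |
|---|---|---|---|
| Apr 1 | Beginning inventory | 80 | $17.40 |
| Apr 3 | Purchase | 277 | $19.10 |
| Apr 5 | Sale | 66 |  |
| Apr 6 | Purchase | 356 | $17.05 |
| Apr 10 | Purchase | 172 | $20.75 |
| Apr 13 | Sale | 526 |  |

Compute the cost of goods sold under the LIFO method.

COGS = $10,865.30

Apr 5, 66 sold [LIFO — newest first]: 66 @ $19.10 = $1,260.60
Apr 13, 526 sold [LIFO — newest first]: 172 @ $20.75 + 354 @ $17.05 = $9,604.70
Total COGS = $1,260.60 + $9,604.70 = $10,865.30
Ending inventory: 80 @ $17.40 + 211 @ $19.10 + 2 @ $17.05 = $5,456.20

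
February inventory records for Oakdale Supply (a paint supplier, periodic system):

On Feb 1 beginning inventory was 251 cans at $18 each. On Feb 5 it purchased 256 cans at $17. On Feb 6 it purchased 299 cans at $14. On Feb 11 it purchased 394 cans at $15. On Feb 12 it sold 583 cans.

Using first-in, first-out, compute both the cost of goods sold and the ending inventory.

COGS = $9,934; ending inventory = $9,032

Feb 12, 583 sold [FIFO — oldest first]: 251 @ $18 + 256 @ $17 + 76 @ $14 = $9,934
Ending inventory: 223 @ $14 + 394 @ $15 = $9,032
Check: goods available $18,966 = COGS $9,934 + ending $9,032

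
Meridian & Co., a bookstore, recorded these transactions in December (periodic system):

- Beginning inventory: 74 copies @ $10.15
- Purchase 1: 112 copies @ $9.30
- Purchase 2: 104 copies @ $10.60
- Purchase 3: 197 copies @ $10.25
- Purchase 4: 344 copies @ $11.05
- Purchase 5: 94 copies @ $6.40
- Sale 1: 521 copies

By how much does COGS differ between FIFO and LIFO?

$36.50

FIFO COGS: 74 @ $10.15 + 112 @ $9.30 + 104 @ $10.60 + 197 @ $10.25 + 34 @ $11.05 = $5,290.05
LIFO COGS: 94 @ $6.40 + 344 @ $11.05 + 83 @ $10.25 = $5,253.55
Difference = |$5,290.05 − $5,253.55| = $36.50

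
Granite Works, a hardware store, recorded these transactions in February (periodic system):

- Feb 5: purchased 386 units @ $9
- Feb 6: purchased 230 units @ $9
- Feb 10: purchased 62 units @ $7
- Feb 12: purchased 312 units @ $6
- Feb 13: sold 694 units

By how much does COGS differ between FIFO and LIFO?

FIFO COGS: 386 @ $9 + 230 @ $9 + 62 @ $7 + 16 @ $6 = $6,074
LIFO COGS: 312 @ $6 + 62 @ $7 + 230 @ $9 + 90 @ $9 = $5,186
Difference = |$6,074 − $5,186| = $888

$888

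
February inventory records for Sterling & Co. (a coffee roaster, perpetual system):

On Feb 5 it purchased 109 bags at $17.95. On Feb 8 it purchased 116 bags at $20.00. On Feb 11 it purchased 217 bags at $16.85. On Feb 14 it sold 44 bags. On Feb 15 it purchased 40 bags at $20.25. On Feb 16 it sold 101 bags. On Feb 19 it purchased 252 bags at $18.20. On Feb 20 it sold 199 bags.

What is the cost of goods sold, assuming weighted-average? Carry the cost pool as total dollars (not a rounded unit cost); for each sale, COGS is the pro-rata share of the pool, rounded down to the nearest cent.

After Feb 5: 109 on hand, pool $1,956.55 (≈ $17.9500 each)
After Feb 8: 225 on hand, pool $4,276.55 (≈ $19.0069 each)
After Feb 11: 442 on hand, pool $7,933.00 (≈ $17.9480 each)
Feb 14, sell 44: 44/442 × $7,933.00 → $789.71
After Feb 15: 438 on hand, pool $7,953.29 (≈ $18.1582 each)
Feb 16, sell 101: 101/438 × $7,953.29 → $1,833.97
After Feb 19: 589 on hand, pool $10,705.72 (≈ $18.1761 each)
Feb 20, sell 199: 199/589 × $10,705.72 → $3,617.04
Total COGS = $789.71 + $1,833.97 + $3,617.04 = $6,240.72
Ending inventory (cost pool remaining) = $7,088.68
Check: goods available $13,329.40 = COGS $6,240.72 + ending $7,088.68

COGS = $6,240.72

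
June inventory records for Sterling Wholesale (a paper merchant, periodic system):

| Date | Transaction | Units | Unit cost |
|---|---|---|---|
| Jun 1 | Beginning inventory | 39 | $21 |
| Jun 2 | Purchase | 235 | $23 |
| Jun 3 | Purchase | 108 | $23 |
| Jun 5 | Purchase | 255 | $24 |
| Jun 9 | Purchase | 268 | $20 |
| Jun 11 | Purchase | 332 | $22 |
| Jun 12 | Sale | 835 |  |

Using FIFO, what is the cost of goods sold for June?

Jun 12, 835 sold [FIFO — oldest first]: 39 @ $21 + 235 @ $23 + 108 @ $23 + 255 @ $24 + 198 @ $20 = $18,788
Ending inventory: 70 @ $20 + 332 @ $22 = $8,704
Check: goods available $27,492 = COGS $18,788 + ending $8,704

COGS = $18,788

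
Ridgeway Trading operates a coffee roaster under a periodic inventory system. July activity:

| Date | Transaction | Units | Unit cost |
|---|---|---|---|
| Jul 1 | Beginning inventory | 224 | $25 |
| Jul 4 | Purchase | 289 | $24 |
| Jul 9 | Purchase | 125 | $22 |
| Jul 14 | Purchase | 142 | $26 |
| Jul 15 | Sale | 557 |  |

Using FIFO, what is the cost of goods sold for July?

Jul 15, 557 sold [FIFO — oldest first]: 224 @ $25 + 289 @ $24 + 44 @ $22 = $13,504
Ending inventory: 81 @ $22 + 142 @ $26 = $5,474
Check: goods available $18,978 = COGS $13,504 + ending $5,474

COGS = $13,504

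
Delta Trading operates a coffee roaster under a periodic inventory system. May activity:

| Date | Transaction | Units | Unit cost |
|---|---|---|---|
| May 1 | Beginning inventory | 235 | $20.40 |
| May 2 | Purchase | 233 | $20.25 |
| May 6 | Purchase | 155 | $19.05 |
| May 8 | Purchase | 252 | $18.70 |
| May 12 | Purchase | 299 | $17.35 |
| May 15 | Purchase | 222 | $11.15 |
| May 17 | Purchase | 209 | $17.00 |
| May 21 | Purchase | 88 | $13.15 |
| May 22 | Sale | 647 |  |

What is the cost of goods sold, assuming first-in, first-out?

May 22, 647 sold [FIFO — oldest first]: 235 @ $20.40 + 233 @ $20.25 + 155 @ $19.05 + 24 @ $18.70 = $12,913.80
Ending inventory: 228 @ $18.70 + 299 @ $17.35 + 222 @ $11.15 + 209 @ $17.00 + 88 @ $13.15 = $16,636.75

COGS = $12,913.80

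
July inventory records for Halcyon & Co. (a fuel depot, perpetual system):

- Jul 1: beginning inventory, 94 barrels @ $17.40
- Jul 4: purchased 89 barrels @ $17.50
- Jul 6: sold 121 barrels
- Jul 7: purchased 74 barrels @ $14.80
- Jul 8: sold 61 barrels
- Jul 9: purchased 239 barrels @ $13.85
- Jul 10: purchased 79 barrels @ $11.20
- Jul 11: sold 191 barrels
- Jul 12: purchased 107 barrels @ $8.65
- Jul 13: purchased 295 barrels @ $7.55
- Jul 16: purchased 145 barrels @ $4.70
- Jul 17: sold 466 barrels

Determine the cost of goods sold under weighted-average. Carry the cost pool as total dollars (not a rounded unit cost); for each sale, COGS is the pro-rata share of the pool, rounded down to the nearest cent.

After Jul 1: 94 on hand, pool $1,635.60 (≈ $17.4000 each)
After Jul 4: 183 on hand, pool $3,193.10 (≈ $17.4486 each)
Jul 6, sell 121: 121/183 × $3,193.10 → $2,111.28
After Jul 7: 136 on hand, pool $2,177.02 (≈ $16.0075 each)
Jul 8, sell 61: 61/136 × $2,177.02 → $976.45
After Jul 9: 314 on hand, pool $4,510.72 (≈ $14.3654 each)
After Jul 10: 393 on hand, pool $5,395.52 (≈ $13.7291 each)
Jul 11, sell 191: 191/393 × $5,395.52 → $2,622.25
After Jul 12: 309 on hand, pool $3,698.82 (≈ $11.9703 each)
After Jul 13: 604 on hand, pool $5,926.07 (≈ $9.8114 each)
After Jul 16: 749 on hand, pool $6,607.57 (≈ $8.8219 each)
Jul 17, sell 466: 466/749 × $6,607.57 → $4,110.98
Total COGS = $2,111.28 + $976.45 + $2,622.25 + $4,110.98 = $9,820.96
Ending inventory (cost pool remaining) = $2,496.59

COGS = $9,820.96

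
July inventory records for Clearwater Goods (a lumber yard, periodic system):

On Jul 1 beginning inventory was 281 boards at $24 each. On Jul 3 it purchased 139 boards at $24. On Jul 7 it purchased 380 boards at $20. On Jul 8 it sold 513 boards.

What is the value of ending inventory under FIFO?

Ending inventory = $5,740

Jul 8, 513 sold [FIFO — oldest first]: 281 @ $24 + 139 @ $24 + 93 @ $20 = $11,940
Ending inventory: 287 @ $20 = $5,740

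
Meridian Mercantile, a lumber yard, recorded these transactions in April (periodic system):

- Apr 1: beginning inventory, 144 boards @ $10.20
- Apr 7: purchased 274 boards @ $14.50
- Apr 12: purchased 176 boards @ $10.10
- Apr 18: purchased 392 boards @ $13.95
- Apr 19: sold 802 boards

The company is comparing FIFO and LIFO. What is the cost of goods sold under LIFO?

FIFO COGS: 144 @ $10.20 + 274 @ $14.50 + 176 @ $10.10 + 208 @ $13.95 = $10,121.00
LIFO COGS: 392 @ $13.95 + 176 @ $10.10 + 234 @ $14.50 = $10,639.00

COGS = $10,639.00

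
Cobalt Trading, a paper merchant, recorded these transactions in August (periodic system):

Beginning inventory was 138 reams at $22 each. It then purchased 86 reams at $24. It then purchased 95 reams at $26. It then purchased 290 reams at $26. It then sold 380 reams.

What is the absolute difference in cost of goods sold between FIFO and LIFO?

FIFO COGS: 138 @ $22 + 86 @ $24 + 95 @ $26 + 61 @ $26 = $9,156
LIFO COGS: 290 @ $26 + 90 @ $26 = $9,880
Difference = |$9,156 − $9,880| = $724

$724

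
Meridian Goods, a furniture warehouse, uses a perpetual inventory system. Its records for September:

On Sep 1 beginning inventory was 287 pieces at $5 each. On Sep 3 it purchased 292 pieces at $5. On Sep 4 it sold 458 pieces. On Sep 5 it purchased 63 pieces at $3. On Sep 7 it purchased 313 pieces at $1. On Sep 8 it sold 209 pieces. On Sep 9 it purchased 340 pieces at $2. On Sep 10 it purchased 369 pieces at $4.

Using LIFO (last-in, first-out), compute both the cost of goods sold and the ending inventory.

COGS = $2,499; ending inventory = $3,054

Sep 4, 458 sold [LIFO — newest first]: 292 @ $5 + 166 @ $5 = $2,290
Sep 8, 209 sold [LIFO — newest first]: 209 @ $1 = $209
Total COGS = $2,290 + $209 = $2,499
Ending inventory: 121 @ $5 + 63 @ $3 + 104 @ $1 + 340 @ $2 + 369 @ $4 = $3,054
Check: goods available $5,553 = COGS $2,499 + ending $3,054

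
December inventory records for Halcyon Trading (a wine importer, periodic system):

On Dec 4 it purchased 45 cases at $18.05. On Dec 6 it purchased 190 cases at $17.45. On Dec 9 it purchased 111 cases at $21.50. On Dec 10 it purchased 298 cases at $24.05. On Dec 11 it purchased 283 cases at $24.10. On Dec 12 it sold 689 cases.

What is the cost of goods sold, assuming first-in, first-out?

Dec 12, 689 sold [FIFO — oldest first]: 45 @ $18.05 + 190 @ $17.45 + 111 @ $21.50 + 298 @ $24.05 + 45 @ $24.10 = $14,765.65
Ending inventory: 238 @ $24.10 = $5,735.80

COGS = $14,765.65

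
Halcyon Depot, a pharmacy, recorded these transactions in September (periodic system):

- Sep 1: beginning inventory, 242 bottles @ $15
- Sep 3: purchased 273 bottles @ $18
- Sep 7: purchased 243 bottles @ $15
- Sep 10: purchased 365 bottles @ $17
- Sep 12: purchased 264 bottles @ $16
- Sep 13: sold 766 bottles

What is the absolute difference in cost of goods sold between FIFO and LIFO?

FIFO COGS: 242 @ $15 + 273 @ $18 + 243 @ $15 + 8 @ $17 = $12,325
LIFO COGS: 264 @ $16 + 365 @ $17 + 137 @ $15 = $12,484
Difference = |$12,325 − $12,484| = $159

$159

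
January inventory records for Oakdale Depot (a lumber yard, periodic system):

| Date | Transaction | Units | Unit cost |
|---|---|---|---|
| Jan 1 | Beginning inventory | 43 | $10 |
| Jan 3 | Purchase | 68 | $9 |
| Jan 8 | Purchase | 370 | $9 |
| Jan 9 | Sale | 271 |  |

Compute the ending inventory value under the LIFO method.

Ending inventory = $1,933

Jan 9, 271 sold [LIFO — newest first]: 271 @ $9 = $2,439
Ending inventory: 43 @ $10 + 68 @ $9 + 99 @ $9 = $1,933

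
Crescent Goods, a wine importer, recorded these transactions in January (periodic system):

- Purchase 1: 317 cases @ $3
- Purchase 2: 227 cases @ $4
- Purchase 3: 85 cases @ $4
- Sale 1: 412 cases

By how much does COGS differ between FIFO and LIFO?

FIFO COGS: 317 @ $3 + 95 @ $4 = $1,331
LIFO COGS: 85 @ $4 + 227 @ $4 + 100 @ $3 = $1,548
Difference = |$1,331 − $1,548| = $217

$217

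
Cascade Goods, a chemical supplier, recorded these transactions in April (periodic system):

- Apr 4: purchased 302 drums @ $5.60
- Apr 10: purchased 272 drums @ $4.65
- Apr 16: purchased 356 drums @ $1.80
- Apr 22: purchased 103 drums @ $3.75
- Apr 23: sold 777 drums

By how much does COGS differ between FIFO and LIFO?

$771.95

FIFO COGS: 302 @ $5.60 + 272 @ $4.65 + 203 @ $1.80 = $3,321.40
LIFO COGS: 103 @ $3.75 + 356 @ $1.80 + 272 @ $4.65 + 46 @ $5.60 = $2,549.45
Difference = |$3,321.40 − $2,549.45| = $771.95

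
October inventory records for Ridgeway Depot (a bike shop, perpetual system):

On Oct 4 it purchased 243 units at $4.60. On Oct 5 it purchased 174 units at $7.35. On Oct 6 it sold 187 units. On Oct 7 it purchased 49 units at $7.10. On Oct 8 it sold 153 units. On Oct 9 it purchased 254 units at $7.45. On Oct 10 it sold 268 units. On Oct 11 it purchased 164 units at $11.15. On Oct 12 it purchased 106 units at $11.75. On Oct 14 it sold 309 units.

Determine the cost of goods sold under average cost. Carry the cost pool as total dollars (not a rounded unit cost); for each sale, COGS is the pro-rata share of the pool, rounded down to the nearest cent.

After Oct 4: 243 on hand, pool $1,117.80 (≈ $4.6000 each)
After Oct 5: 417 on hand, pool $2,396.70 (≈ $5.7475 each)
Oct 6, sell 187: 187/417 × $2,396.70 → $1,074.77
After Oct 7: 279 on hand, pool $1,669.83 (≈ $5.9851 each)
Oct 8, sell 153: 153/279 × $1,669.83 → $915.71
After Oct 9: 380 on hand, pool $2,646.42 (≈ $6.9643 each)
Oct 10, sell 268: 268/380 × $2,646.42 → $1,866.42
After Oct 11: 276 on hand, pool $2,608.60 (≈ $9.4514 each)
After Oct 12: 382 on hand, pool $3,854.10 (≈ $10.0893 each)
Oct 14, sell 309: 309/382 × $3,854.10 → $3,117.58
Total COGS = $1,074.77 + $915.71 + $1,866.42 + $3,117.58 = $6,974.48
Ending inventory (cost pool remaining) = $736.52

COGS = $6,974.48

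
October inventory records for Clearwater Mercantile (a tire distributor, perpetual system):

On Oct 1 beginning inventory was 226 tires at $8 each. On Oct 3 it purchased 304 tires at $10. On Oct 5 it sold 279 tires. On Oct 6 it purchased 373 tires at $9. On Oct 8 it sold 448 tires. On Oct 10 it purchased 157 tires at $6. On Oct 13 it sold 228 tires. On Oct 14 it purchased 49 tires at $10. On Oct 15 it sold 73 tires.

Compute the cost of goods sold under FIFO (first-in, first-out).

Oct 5, 279 sold [FIFO — oldest first]: 226 @ $8 + 53 @ $10 = $2,338
Oct 8, 448 sold [FIFO — oldest first]: 251 @ $10 + 197 @ $9 = $4,283
Oct 13, 228 sold [FIFO — oldest first]: 176 @ $9 + 52 @ $6 = $1,896
Oct 15, 73 sold [FIFO — oldest first]: 73 @ $6 = $438
Total COGS = $2,338 + $4,283 + $1,896 + $438 = $8,955
Ending inventory: 32 @ $6 + 49 @ $10 = $682
Check: goods available $9,637 = COGS $8,955 + ending $682

COGS = $8,955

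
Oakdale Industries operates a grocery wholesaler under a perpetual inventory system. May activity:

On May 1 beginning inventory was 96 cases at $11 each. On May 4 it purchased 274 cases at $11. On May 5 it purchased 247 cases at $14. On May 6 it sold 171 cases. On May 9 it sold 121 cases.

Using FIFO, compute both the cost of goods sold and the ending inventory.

COGS = $3,212; ending inventory = $4,316

May 6, 171 sold [FIFO — oldest first]: 96 @ $11 + 75 @ $11 = $1,881
May 9, 121 sold [FIFO — oldest first]: 121 @ $11 = $1,331
Total COGS = $1,881 + $1,331 = $3,212
Ending inventory: 78 @ $11 + 247 @ $14 = $4,316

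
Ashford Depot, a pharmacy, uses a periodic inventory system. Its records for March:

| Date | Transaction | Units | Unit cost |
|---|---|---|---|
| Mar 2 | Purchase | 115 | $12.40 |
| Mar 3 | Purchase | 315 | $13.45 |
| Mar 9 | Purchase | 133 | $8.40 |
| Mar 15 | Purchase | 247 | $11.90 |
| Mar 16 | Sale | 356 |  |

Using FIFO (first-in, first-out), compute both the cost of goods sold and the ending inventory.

COGS = $4,667.45; ending inventory = $5,051.80

Mar 16, 356 sold [FIFO — oldest first]: 115 @ $12.40 + 241 @ $13.45 = $4,667.45
Ending inventory: 74 @ $13.45 + 133 @ $8.40 + 247 @ $11.90 = $5,051.80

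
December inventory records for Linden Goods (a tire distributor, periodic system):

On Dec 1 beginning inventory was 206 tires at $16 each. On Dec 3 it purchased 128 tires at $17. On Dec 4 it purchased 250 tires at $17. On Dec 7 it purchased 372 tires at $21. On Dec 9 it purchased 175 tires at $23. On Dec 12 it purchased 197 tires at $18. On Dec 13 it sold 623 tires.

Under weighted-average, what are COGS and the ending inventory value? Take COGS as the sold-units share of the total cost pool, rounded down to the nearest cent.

COGS = $11,777.42; ending inventory = $13,327.58

Dec 13, sell 623: 623/1328 × $25,105.00 → $11,777.42
Ending inventory (cost pool remaining) = $13,327.58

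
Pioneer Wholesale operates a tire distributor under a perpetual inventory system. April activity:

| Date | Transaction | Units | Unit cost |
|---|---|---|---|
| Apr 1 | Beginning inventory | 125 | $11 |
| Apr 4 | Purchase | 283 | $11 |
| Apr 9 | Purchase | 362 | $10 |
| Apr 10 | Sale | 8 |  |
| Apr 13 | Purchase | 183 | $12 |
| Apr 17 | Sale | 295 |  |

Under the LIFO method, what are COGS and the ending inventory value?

COGS = $3,396; ending inventory = $6,908

Apr 10, 8 sold [LIFO — newest first]: 8 @ $10 = $80
Apr 17, 295 sold [LIFO — newest first]: 183 @ $12 + 112 @ $10 = $3,316
Total COGS = $80 + $3,316 = $3,396
Ending inventory: 125 @ $11 + 283 @ $11 + 242 @ $10 = $6,908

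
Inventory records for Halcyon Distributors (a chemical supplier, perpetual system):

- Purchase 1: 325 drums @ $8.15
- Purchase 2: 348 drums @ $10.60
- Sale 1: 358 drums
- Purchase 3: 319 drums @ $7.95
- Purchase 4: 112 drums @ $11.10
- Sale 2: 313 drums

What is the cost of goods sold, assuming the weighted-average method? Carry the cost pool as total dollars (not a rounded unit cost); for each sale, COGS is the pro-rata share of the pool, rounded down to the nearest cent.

After Purchase 1: 325 on hand, pool $2,648.75 (≈ $8.1500 each)
After Purchase 2: 673 on hand, pool $6,337.55 (≈ $9.4169 each)
Sale 1, sell 358: 358/673 × $6,337.55 → $3,371.23
After Purchase 3: 634 on hand, pool $5,502.37 (≈ $8.6788 each)
After Purchase 4: 746 on hand, pool $6,745.57 (≈ $9.0423 each)
Sale 2, sell 313: 313/746 × $6,745.57 → $2,830.24
Total COGS = $3,371.23 + $2,830.24 = $6,201.47
Ending inventory (cost pool remaining) = $3,915.33
Check: goods available $10,116.80 = COGS $6,201.47 + ending $3,915.33

COGS = $6,201.47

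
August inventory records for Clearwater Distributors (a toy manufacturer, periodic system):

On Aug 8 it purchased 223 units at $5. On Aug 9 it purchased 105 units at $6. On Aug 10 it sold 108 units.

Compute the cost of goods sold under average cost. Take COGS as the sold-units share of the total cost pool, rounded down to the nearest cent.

Aug 10, sell 108: 108/328 × $1,745.00 → $574.57
Ending inventory (cost pool remaining) = $1,170.43

COGS = $574.57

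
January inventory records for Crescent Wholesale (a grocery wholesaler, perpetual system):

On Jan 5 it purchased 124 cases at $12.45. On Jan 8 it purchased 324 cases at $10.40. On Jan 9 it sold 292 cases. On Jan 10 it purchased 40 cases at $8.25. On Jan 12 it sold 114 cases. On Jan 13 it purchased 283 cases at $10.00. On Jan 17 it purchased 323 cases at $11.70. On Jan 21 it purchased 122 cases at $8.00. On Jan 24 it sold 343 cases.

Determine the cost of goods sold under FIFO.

COGS = $7,853.40

Jan 9, 292 sold [FIFO — oldest first]: 124 @ $12.45 + 168 @ $10.40 = $3,291.00
Jan 12, 114 sold [FIFO — oldest first]: 114 @ $10.40 = $1,185.60
Jan 24, 343 sold [FIFO — oldest first]: 42 @ $10.40 + 40 @ $8.25 + 261 @ $10.00 = $3,376.80
Total COGS = $3,291.00 + $1,185.60 + $3,376.80 = $7,853.40
Ending inventory: 22 @ $10.00 + 323 @ $11.70 + 122 @ $8.00 = $4,975.10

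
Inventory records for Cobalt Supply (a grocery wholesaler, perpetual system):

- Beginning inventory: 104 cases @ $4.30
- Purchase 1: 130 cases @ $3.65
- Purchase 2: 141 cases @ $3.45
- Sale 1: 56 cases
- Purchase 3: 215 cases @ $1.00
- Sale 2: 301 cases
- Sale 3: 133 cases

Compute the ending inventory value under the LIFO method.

Sale 1 (56) [LIFO — newest first]: 56 @ $3.45 = $193.20
Sale 2 (301) [LIFO — newest first]: 215 @ $1.00 + 85 @ $3.45 + 1 @ $3.65 = $511.90
Sale 3 (133) [LIFO — newest first]: 129 @ $3.65 + 4 @ $4.30 = $488.05
Total COGS = $193.20 + $511.90 + $488.05 = $1,193.15
Ending inventory: 100 @ $4.30 = $430.00

Ending inventory = $430.00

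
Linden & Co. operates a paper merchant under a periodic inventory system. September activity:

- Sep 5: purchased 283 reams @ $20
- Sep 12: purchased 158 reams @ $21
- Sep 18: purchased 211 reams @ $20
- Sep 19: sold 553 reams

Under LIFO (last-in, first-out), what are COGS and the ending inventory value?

COGS = $11,218; ending inventory = $1,980

Sep 19, 553 sold [LIFO — newest first]: 211 @ $20 + 158 @ $21 + 184 @ $20 = $11,218
Ending inventory: 99 @ $20 = $1,980
Check: goods available $13,198 = COGS $11,218 + ending $1,980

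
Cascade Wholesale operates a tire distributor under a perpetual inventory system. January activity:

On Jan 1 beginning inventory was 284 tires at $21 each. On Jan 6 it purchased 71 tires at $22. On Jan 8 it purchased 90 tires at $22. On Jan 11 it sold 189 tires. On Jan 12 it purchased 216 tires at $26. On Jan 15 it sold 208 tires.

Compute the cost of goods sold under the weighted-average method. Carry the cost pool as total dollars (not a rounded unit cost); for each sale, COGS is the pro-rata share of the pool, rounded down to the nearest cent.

After Jan 1: 284 on hand, pool $5,964.00 (≈ $21.0000 each)
After Jan 6: 355 on hand, pool $7,526.00 (≈ $21.2000 each)
After Jan 8: 445 on hand, pool $9,506.00 (≈ $21.3618 each)
Jan 11, sell 189: 189/445 × $9,506.00 → $4,037.37
After Jan 12: 472 on hand, pool $11,084.63 (≈ $23.4844 each)
Jan 15, sell 208: 208/472 × $11,084.63 → $4,884.75
Total COGS = $4,037.37 + $4,884.75 = $8,922.12
Ending inventory (cost pool remaining) = $6,199.88
Check: goods available $15,122.00 = COGS $8,922.12 + ending $6,199.88

COGS = $8,922.12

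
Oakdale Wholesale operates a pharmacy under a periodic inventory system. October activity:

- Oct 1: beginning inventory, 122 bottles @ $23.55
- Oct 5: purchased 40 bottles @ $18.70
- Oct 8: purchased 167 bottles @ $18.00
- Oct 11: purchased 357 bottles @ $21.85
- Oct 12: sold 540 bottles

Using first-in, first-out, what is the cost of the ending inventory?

Oct 12, 540 sold [FIFO — oldest first]: 122 @ $23.55 + 40 @ $18.70 + 167 @ $18.00 + 211 @ $21.85 = $11,237.45
Ending inventory: 146 @ $21.85 = $3,190.10
Check: goods available $14,427.55 = COGS $11,237.45 + ending $3,190.10

Ending inventory = $3,190.10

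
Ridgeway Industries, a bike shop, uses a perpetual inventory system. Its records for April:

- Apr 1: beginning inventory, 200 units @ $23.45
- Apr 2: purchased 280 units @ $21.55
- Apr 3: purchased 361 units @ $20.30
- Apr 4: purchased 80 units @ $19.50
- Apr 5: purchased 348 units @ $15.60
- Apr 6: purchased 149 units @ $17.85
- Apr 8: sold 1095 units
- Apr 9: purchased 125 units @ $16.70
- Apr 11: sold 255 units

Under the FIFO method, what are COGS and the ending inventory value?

Apr 8, 1095 sold [FIFO — oldest first]: 200 @ $23.45 + 280 @ $21.55 + 361 @ $20.30 + 80 @ $19.50 + 174 @ $15.60 = $22,326.70
Apr 11, 255 sold [FIFO — oldest first]: 174 @ $15.60 + 81 @ $17.85 = $4,160.25
Total COGS = $22,326.70 + $4,160.25 = $26,486.95
Ending inventory: 68 @ $17.85 + 125 @ $16.70 = $3,301.30

COGS = $26,486.95; ending inventory = $3,301.30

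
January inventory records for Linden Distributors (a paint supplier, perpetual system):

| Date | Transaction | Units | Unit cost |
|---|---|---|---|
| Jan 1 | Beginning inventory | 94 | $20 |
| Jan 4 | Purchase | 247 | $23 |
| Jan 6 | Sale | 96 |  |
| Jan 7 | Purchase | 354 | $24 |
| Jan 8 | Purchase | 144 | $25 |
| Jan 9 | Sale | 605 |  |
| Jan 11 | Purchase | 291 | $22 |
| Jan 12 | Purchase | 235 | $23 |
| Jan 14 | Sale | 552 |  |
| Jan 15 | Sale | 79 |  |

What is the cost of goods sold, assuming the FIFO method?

Jan 6, 96 sold [FIFO — oldest first]: 94 @ $20 + 2 @ $23 = $1,926
Jan 9, 605 sold [FIFO — oldest first]: 245 @ $23 + 354 @ $24 + 6 @ $25 = $14,281
Jan 14, 552 sold [FIFO — oldest first]: 138 @ $25 + 291 @ $22 + 123 @ $23 = $12,681
Jan 15, 79 sold [FIFO — oldest first]: 79 @ $23 = $1,817
Total COGS = $1,926 + $14,281 + $12,681 + $1,817 = $30,705
Ending inventory: 33 @ $23 = $759
Check: goods available $31,464 = COGS $30,705 + ending $759

COGS = $30,705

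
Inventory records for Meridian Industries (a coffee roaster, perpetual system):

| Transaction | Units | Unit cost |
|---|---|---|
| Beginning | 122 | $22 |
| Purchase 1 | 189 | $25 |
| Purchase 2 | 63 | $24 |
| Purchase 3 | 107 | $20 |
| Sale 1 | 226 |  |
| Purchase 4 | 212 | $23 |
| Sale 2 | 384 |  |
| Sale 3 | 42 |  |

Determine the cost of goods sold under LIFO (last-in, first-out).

COGS = $15,035

Sale 1 (226) [LIFO — newest first]: 107 @ $20 + 63 @ $24 + 56 @ $25 = $5,052
Sale 2 (384) [LIFO — newest first]: 212 @ $23 + 133 @ $25 + 39 @ $22 = $9,059
Sale 3 (42) [LIFO — newest first]: 42 @ $22 = $924
Total COGS = $5,052 + $9,059 + $924 = $15,035
Ending inventory: 41 @ $22 = $902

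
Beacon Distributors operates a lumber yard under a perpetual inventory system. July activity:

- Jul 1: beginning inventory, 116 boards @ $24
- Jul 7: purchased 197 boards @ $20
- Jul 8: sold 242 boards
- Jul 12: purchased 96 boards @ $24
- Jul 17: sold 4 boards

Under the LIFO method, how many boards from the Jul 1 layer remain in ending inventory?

Jul 8, 242 sold [LIFO — newest first]: 197 @ $20 + 45 @ $24 = $5,020
Jul 17, 4 sold [LIFO — newest first]: 4 @ $24 = $96
Total COGS = $5,020 + $96 = $5,116
Ending inventory: 71 @ $24 + 92 @ $24 = $3,912

71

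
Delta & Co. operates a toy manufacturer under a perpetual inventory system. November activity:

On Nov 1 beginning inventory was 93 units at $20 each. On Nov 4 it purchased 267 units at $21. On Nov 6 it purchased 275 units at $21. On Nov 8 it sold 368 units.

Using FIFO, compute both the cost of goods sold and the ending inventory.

COGS = $7,635; ending inventory = $5,607

Nov 8, 368 sold [FIFO — oldest first]: 93 @ $20 + 267 @ $21 + 8 @ $21 = $7,635
Ending inventory: 267 @ $21 = $5,607
Check: goods available $13,242 = COGS $7,635 + ending $5,607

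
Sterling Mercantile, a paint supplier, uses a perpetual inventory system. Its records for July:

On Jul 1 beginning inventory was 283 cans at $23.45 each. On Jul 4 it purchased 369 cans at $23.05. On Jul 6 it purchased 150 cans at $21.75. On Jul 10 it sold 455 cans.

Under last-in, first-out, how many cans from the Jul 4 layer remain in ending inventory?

Jul 10, 455 sold [LIFO — newest first]: 150 @ $21.75 + 305 @ $23.05 = $10,292.75
Ending inventory: 283 @ $23.45 + 64 @ $23.05 = $8,111.55
Check: goods available $18,404.30 = COGS $10,292.75 + ending $8,111.55

64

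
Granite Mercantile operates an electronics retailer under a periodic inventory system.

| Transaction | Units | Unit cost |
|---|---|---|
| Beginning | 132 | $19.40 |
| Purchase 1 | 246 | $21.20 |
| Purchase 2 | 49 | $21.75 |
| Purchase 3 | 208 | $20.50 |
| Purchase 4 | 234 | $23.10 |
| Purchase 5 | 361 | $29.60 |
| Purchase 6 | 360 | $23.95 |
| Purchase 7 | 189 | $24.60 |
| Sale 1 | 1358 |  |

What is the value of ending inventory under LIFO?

Sale 1 (1358) [LIFO — newest first]: 189 @ $24.60 + 360 @ $23.95 + 361 @ $29.60 + 234 @ $23.10 + 208 @ $20.50 + 6 @ $21.75 = $33,756.90
Ending inventory: 132 @ $19.40 + 246 @ $21.20 + 43 @ $21.75 = $8,711.25

Ending inventory = $8,711.25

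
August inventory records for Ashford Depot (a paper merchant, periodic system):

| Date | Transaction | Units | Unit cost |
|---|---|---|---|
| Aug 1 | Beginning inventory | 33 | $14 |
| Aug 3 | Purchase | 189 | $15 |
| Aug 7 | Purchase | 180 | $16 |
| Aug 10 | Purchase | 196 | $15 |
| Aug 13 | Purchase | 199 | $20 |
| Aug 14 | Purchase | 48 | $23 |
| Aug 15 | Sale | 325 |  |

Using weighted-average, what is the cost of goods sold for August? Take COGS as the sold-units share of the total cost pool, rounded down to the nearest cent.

COGS = $5,461.92

Aug 15, sell 325: 325/845 × $14,201.00 → $5,461.92
Ending inventory (cost pool remaining) = $8,739.08
Check: goods available $14,201.00 = COGS $5,461.92 + ending $8,739.08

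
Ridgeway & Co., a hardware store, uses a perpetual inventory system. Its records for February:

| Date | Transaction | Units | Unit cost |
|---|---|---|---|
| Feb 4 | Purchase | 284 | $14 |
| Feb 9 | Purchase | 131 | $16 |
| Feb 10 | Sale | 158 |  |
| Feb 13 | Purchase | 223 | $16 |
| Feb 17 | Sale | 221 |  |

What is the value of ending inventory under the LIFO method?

Feb 10, 158 sold [LIFO — newest first]: 131 @ $16 + 27 @ $14 = $2,474
Feb 17, 221 sold [LIFO — newest first]: 221 @ $16 = $3,536
Total COGS = $2,474 + $3,536 = $6,010
Ending inventory: 257 @ $14 + 2 @ $16 = $3,630

Ending inventory = $3,630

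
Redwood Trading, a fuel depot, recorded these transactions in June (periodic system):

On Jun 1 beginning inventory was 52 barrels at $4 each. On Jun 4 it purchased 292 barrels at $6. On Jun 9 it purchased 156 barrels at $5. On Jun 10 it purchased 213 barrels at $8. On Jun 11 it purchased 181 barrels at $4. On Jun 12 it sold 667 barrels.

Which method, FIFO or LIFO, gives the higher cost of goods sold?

FIFO COGS: 52 @ $4 + 292 @ $6 + 156 @ $5 + 167 @ $8 = $4,076
LIFO COGS: 181 @ $4 + 213 @ $8 + 156 @ $5 + 117 @ $6 = $3,910

FIFO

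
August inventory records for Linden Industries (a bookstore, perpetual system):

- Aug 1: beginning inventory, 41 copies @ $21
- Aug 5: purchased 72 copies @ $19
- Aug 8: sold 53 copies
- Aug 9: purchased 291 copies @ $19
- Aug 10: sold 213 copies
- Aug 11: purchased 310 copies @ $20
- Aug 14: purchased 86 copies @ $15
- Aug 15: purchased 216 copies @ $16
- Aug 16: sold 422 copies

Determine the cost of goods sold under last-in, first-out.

COGS = $12,200

Aug 8, 53 sold [LIFO — newest first]: 53 @ $19 = $1,007
Aug 10, 213 sold [LIFO — newest first]: 213 @ $19 = $4,047
Aug 16, 422 sold [LIFO — newest first]: 216 @ $16 + 86 @ $15 + 120 @ $20 = $7,146
Total COGS = $1,007 + $4,047 + $7,146 = $12,200
Ending inventory: 41 @ $21 + 19 @ $19 + 78 @ $19 + 190 @ $20 = $6,504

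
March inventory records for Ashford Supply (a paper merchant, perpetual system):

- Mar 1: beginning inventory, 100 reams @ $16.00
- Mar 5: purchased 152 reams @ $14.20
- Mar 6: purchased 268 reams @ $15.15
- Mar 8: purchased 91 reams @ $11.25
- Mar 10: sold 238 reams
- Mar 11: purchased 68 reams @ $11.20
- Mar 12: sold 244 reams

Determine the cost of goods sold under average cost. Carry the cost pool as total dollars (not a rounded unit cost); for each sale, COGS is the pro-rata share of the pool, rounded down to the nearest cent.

After Mar 1: 100 on hand, pool $1,600.00 (≈ $16.0000 each)
After Mar 5: 252 on hand, pool $3,758.40 (≈ $14.9143 each)
After Mar 6: 520 on hand, pool $7,818.60 (≈ $15.0358 each)
After Mar 8: 611 on hand, pool $8,842.35 (≈ $14.4719 each)
Mar 10, sell 238: 238/611 × $8,842.35 → $3,444.31
After Mar 11: 441 on hand, pool $6,159.64 (≈ $13.9674 each)
Mar 12, sell 244: 244/441 × $6,159.64 → $3,408.05
Total COGS = $3,444.31 + $3,408.05 = $6,852.36
Ending inventory (cost pool remaining) = $2,751.59

COGS = $6,852.36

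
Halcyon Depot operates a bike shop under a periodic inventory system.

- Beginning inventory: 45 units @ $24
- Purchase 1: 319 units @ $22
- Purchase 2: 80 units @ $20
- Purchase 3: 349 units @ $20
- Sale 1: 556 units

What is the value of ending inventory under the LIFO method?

Ending inventory = $5,304

Sale 1 (556) [LIFO — newest first]: 349 @ $20 + 80 @ $20 + 127 @ $22 = $11,374
Ending inventory: 45 @ $24 + 192 @ $22 = $5,304
Check: goods available $16,678 = COGS $11,374 + ending $5,304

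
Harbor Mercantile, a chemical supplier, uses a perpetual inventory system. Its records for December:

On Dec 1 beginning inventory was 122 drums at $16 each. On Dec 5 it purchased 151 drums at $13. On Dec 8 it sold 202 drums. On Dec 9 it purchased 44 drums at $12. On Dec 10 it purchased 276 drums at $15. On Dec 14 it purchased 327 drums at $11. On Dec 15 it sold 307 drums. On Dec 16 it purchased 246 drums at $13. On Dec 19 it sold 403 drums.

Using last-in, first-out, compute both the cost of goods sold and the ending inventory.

Dec 8, 202 sold [LIFO — newest first]: 151 @ $13 + 51 @ $16 = $2,779
Dec 15, 307 sold [LIFO — newest first]: 307 @ $11 = $3,377
Dec 19, 403 sold [LIFO — newest first]: 246 @ $13 + 20 @ $11 + 137 @ $15 = $5,473
Total COGS = $2,779 + $3,377 + $5,473 = $11,629
Ending inventory: 71 @ $16 + 44 @ $12 + 139 @ $15 = $3,749

COGS = $11,629; ending inventory = $3,749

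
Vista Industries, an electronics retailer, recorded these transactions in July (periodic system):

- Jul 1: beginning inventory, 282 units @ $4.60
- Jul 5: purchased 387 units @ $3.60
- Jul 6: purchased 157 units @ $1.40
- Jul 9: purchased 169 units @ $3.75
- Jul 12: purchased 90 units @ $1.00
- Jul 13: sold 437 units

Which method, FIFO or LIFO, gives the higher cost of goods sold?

FIFO

FIFO COGS: 282 @ $4.60 + 155 @ $3.60 = $1,855.20
LIFO COGS: 90 @ $1.00 + 169 @ $3.75 + 157 @ $1.40 + 21 @ $3.60 = $1,019.15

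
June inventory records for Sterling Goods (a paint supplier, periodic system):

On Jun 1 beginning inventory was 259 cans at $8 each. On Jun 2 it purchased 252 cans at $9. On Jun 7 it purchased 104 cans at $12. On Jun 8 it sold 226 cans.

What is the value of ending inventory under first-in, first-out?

Jun 8, 226 sold [FIFO — oldest first]: 226 @ $8 = $1,808
Ending inventory: 33 @ $8 + 252 @ $9 + 104 @ $12 = $3,780

Ending inventory = $3,780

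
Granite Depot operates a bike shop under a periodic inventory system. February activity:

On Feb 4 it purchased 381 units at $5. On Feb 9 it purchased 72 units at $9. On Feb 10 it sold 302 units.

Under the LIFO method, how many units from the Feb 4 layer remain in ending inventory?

151

Feb 10, 302 sold [LIFO — newest first]: 72 @ $9 + 230 @ $5 = $1,798
Ending inventory: 151 @ $5 = $755
Check: goods available $2,553 = COGS $1,798 + ending $755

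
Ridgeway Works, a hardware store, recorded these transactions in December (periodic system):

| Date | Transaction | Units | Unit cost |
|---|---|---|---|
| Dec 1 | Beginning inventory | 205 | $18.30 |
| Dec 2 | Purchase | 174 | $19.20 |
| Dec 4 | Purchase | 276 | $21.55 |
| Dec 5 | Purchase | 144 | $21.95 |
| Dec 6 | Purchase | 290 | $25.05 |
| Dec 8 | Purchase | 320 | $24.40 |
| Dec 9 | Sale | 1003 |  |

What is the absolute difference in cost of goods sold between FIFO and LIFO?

$2,288.15

FIFO COGS: 205 @ $18.30 + 174 @ $19.20 + 276 @ $21.55 + 144 @ $21.95 + 204 @ $25.05 = $21,311.10
LIFO COGS: 320 @ $24.40 + 290 @ $25.05 + 144 @ $21.95 + 249 @ $21.55 = $23,599.25
Difference = |$21,311.10 − $23,599.25| = $2,288.15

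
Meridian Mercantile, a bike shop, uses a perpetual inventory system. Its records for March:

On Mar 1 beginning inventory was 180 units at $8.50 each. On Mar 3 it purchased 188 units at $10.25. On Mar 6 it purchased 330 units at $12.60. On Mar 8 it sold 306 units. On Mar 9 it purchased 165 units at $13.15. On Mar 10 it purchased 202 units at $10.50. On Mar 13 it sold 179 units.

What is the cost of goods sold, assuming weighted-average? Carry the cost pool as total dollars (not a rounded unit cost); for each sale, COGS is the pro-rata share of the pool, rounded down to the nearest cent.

COGS = $5,358.87

After Mar 1: 180 on hand, pool $1,530.00 (≈ $8.5000 each)
After Mar 3: 368 on hand, pool $3,457.00 (≈ $9.3940 each)
After Mar 6: 698 on hand, pool $7,615.00 (≈ $10.9097 each)
Mar 8, sell 306: 306/698 × $7,615.00 → $3,338.38
After Mar 9: 557 on hand, pool $6,446.37 (≈ $11.5734 each)
After Mar 10: 759 on hand, pool $8,567.37 (≈ $11.2877 each)
Mar 13, sell 179: 179/759 × $8,567.37 → $2,020.49
Total COGS = $3,338.38 + $2,020.49 = $5,358.87
Ending inventory (cost pool remaining) = $6,546.88
Check: goods available $11,905.75 = COGS $5,358.87 + ending $6,546.88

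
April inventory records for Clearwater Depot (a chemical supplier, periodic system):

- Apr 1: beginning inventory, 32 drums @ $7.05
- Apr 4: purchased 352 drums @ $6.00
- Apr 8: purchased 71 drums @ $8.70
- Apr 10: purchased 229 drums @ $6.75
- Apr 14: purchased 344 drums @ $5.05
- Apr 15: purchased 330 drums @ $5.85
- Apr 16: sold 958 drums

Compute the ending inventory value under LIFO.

Ending inventory = $2,476.80

Apr 16, 958 sold [LIFO — newest first]: 330 @ $5.85 + 344 @ $5.05 + 229 @ $6.75 + 55 @ $8.70 = $5,691.95
Ending inventory: 32 @ $7.05 + 352 @ $6.00 + 16 @ $8.70 = $2,476.80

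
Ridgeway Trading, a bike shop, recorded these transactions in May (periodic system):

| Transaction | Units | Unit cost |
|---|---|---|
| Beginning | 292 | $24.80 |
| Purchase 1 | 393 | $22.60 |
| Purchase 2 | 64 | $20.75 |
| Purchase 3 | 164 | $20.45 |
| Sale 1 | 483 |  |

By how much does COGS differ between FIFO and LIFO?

FIFO COGS: 292 @ $24.80 + 191 @ $22.60 = $11,558.20
LIFO COGS: 164 @ $20.45 + 64 @ $20.75 + 255 @ $22.60 = $10,444.80
Difference = |$11,558.20 − $10,444.80| = $1,113.40

$1,113.40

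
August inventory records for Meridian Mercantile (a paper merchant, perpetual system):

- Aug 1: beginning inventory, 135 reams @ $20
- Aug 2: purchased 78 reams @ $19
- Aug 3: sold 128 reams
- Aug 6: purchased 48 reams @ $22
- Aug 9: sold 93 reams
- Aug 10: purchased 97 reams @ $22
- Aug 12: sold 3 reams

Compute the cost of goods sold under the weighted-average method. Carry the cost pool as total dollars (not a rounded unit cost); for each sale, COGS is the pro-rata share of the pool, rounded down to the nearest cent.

COGS = $4,483.15

After Aug 1: 135 on hand, pool $2,700.00 (≈ $20.0000 each)
After Aug 2: 213 on hand, pool $4,182.00 (≈ $19.6338 each)
Aug 3, sell 128: 128/213 × $4,182.00 → $2,513.12
After Aug 6: 133 on hand, pool $2,724.88 (≈ $20.4878 each)
Aug 9, sell 93: 93/133 × $2,724.88 → $1,905.36
After Aug 10: 137 on hand, pool $2,953.52 (≈ $21.5585 each)
Aug 12, sell 3: 3/137 × $2,953.52 → $64.67
Total COGS = $2,513.12 + $1,905.36 + $64.67 = $4,483.15
Ending inventory (cost pool remaining) = $2,888.85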